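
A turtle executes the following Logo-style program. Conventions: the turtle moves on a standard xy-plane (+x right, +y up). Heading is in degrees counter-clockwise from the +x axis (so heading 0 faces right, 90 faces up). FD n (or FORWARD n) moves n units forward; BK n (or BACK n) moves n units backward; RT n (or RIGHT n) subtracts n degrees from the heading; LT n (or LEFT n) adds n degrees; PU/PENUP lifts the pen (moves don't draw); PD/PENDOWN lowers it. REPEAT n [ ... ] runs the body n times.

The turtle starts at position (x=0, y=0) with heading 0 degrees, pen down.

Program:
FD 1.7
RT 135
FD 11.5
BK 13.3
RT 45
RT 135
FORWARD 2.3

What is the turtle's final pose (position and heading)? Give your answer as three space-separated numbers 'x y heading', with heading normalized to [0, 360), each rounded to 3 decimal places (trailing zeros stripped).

Answer: 4.599 2.899 45

Derivation:
Executing turtle program step by step:
Start: pos=(0,0), heading=0, pen down
FD 1.7: (0,0) -> (1.7,0) [heading=0, draw]
RT 135: heading 0 -> 225
FD 11.5: (1.7,0) -> (-6.432,-8.132) [heading=225, draw]
BK 13.3: (-6.432,-8.132) -> (2.973,1.273) [heading=225, draw]
RT 45: heading 225 -> 180
RT 135: heading 180 -> 45
FD 2.3: (2.973,1.273) -> (4.599,2.899) [heading=45, draw]
Final: pos=(4.599,2.899), heading=45, 4 segment(s) drawn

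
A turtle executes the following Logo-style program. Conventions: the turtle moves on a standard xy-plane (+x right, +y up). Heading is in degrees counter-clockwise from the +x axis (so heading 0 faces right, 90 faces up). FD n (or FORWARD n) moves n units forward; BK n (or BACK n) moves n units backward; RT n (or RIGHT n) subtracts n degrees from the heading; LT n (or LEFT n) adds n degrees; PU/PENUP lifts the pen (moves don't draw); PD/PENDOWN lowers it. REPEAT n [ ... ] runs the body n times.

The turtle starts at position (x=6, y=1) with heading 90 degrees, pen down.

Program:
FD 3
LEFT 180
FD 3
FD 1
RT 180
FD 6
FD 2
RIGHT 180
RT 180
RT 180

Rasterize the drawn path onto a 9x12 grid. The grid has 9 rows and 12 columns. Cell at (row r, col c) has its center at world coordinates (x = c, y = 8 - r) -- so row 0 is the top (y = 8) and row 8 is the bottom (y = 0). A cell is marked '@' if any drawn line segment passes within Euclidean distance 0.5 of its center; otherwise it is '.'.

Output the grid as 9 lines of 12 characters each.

Segment 0: (6,1) -> (6,4)
Segment 1: (6,4) -> (6,1)
Segment 2: (6,1) -> (6,0)
Segment 3: (6,0) -> (6,6)
Segment 4: (6,6) -> (6,8)

Answer: ......@.....
......@.....
......@.....
......@.....
......@.....
......@.....
......@.....
......@.....
......@.....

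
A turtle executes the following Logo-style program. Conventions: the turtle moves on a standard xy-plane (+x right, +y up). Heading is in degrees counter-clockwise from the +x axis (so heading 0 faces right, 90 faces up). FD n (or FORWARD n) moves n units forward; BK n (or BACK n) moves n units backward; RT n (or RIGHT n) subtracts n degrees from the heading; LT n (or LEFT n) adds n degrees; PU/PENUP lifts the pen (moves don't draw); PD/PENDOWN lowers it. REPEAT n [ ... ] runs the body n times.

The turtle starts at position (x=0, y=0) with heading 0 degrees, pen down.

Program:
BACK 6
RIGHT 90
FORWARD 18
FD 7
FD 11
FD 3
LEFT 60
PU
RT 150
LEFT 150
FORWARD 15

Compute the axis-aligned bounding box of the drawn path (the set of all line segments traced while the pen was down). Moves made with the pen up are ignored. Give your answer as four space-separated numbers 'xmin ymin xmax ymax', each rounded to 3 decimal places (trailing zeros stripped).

Answer: -6 -39 0 0

Derivation:
Executing turtle program step by step:
Start: pos=(0,0), heading=0, pen down
BK 6: (0,0) -> (-6,0) [heading=0, draw]
RT 90: heading 0 -> 270
FD 18: (-6,0) -> (-6,-18) [heading=270, draw]
FD 7: (-6,-18) -> (-6,-25) [heading=270, draw]
FD 11: (-6,-25) -> (-6,-36) [heading=270, draw]
FD 3: (-6,-36) -> (-6,-39) [heading=270, draw]
LT 60: heading 270 -> 330
PU: pen up
RT 150: heading 330 -> 180
LT 150: heading 180 -> 330
FD 15: (-6,-39) -> (6.99,-46.5) [heading=330, move]
Final: pos=(6.99,-46.5), heading=330, 5 segment(s) drawn

Segment endpoints: x in {-6, -6, -6, 0}, y in {-39, -36, -25, -18, 0}
xmin=-6, ymin=-39, xmax=0, ymax=0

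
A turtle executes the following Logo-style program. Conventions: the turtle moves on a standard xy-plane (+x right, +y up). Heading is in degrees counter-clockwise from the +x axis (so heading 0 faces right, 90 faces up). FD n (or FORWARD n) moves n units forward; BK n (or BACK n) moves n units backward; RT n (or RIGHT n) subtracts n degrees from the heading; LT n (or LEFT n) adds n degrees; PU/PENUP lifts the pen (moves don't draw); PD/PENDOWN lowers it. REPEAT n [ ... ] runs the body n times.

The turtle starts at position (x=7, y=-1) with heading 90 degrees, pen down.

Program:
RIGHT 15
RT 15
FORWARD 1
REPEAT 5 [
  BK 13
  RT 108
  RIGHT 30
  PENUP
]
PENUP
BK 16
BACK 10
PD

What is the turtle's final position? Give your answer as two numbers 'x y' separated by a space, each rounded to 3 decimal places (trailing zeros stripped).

Executing turtle program step by step:
Start: pos=(7,-1), heading=90, pen down
RT 15: heading 90 -> 75
RT 15: heading 75 -> 60
FD 1: (7,-1) -> (7.5,-0.134) [heading=60, draw]
REPEAT 5 [
  -- iteration 1/5 --
  BK 13: (7.5,-0.134) -> (1,-11.392) [heading=60, draw]
  RT 108: heading 60 -> 312
  RT 30: heading 312 -> 282
  PU: pen up
  -- iteration 2/5 --
  BK 13: (1,-11.392) -> (-1.703,1.324) [heading=282, move]
  RT 108: heading 282 -> 174
  RT 30: heading 174 -> 144
  PU: pen up
  -- iteration 3/5 --
  BK 13: (-1.703,1.324) -> (8.814,-6.318) [heading=144, move]
  RT 108: heading 144 -> 36
  RT 30: heading 36 -> 6
  PU: pen up
  -- iteration 4/5 --
  BK 13: (8.814,-6.318) -> (-4.114,-7.676) [heading=6, move]
  RT 108: heading 6 -> 258
  RT 30: heading 258 -> 228
  PU: pen up
  -- iteration 5/5 --
  BK 13: (-4.114,-7.676) -> (4.584,1.984) [heading=228, move]
  RT 108: heading 228 -> 120
  RT 30: heading 120 -> 90
  PU: pen up
]
PU: pen up
BK 16: (4.584,1.984) -> (4.584,-14.016) [heading=90, move]
BK 10: (4.584,-14.016) -> (4.584,-24.016) [heading=90, move]
PD: pen down
Final: pos=(4.584,-24.016), heading=90, 2 segment(s) drawn

Answer: 4.584 -24.016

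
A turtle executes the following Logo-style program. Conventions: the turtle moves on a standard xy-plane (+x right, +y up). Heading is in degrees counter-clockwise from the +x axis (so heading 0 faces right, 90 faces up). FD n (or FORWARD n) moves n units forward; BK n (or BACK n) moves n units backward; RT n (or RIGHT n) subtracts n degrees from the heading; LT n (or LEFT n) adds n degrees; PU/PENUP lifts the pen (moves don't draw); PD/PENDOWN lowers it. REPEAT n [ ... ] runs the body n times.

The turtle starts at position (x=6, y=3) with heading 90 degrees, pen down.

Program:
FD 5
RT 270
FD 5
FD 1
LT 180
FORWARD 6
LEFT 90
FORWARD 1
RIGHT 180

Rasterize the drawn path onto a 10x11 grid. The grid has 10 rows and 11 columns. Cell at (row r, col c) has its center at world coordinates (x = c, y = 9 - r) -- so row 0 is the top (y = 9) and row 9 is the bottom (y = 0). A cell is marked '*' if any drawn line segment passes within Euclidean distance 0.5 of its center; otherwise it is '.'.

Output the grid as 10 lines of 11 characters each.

Segment 0: (6,3) -> (6,8)
Segment 1: (6,8) -> (1,8)
Segment 2: (1,8) -> (0,8)
Segment 3: (0,8) -> (6,8)
Segment 4: (6,8) -> (6,9)

Answer: ......*....
*******....
......*....
......*....
......*....
......*....
......*....
...........
...........
...........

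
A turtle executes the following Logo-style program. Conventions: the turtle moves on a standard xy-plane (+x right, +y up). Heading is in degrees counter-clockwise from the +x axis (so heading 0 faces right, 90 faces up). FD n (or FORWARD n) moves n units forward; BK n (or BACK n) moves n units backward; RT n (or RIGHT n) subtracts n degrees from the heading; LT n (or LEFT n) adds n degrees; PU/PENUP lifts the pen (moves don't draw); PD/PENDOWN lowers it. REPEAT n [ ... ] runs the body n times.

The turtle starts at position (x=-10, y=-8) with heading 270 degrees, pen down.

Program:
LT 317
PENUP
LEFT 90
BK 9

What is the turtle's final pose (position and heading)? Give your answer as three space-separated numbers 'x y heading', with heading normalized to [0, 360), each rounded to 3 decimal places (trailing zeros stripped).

Executing turtle program step by step:
Start: pos=(-10,-8), heading=270, pen down
LT 317: heading 270 -> 227
PU: pen up
LT 90: heading 227 -> 317
BK 9: (-10,-8) -> (-16.582,-1.862) [heading=317, move]
Final: pos=(-16.582,-1.862), heading=317, 0 segment(s) drawn

Answer: -16.582 -1.862 317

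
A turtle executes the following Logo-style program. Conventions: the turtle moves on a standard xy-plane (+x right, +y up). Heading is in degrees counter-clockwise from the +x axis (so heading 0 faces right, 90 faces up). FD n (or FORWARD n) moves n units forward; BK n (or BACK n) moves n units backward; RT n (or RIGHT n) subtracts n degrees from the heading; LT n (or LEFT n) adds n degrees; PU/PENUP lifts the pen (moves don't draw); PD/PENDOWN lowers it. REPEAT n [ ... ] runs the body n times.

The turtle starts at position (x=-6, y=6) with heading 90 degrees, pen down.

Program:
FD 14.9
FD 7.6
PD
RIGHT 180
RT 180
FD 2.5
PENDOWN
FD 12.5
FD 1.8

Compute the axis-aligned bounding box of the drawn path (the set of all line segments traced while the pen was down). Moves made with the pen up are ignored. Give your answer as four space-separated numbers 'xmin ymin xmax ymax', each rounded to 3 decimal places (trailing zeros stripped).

Executing turtle program step by step:
Start: pos=(-6,6), heading=90, pen down
FD 14.9: (-6,6) -> (-6,20.9) [heading=90, draw]
FD 7.6: (-6,20.9) -> (-6,28.5) [heading=90, draw]
PD: pen down
RT 180: heading 90 -> 270
RT 180: heading 270 -> 90
FD 2.5: (-6,28.5) -> (-6,31) [heading=90, draw]
PD: pen down
FD 12.5: (-6,31) -> (-6,43.5) [heading=90, draw]
FD 1.8: (-6,43.5) -> (-6,45.3) [heading=90, draw]
Final: pos=(-6,45.3), heading=90, 5 segment(s) drawn

Segment endpoints: x in {-6, -6, -6, -6}, y in {6, 20.9, 28.5, 31, 43.5, 45.3}
xmin=-6, ymin=6, xmax=-6, ymax=45.3

Answer: -6 6 -6 45.3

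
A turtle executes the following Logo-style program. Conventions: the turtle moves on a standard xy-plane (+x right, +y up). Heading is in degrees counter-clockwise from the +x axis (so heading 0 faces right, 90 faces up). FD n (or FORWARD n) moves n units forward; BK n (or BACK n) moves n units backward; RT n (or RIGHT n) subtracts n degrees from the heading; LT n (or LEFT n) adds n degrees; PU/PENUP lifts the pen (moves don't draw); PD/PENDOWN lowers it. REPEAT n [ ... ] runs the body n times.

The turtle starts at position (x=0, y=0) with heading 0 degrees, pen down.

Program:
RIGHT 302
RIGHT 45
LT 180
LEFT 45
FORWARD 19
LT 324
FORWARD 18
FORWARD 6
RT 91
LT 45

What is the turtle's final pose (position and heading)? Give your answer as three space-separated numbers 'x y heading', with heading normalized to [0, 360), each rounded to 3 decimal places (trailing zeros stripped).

Answer: -32.321 -25.103 156

Derivation:
Executing turtle program step by step:
Start: pos=(0,0), heading=0, pen down
RT 302: heading 0 -> 58
RT 45: heading 58 -> 13
LT 180: heading 13 -> 193
LT 45: heading 193 -> 238
FD 19: (0,0) -> (-10.068,-16.113) [heading=238, draw]
LT 324: heading 238 -> 202
FD 18: (-10.068,-16.113) -> (-26.758,-22.856) [heading=202, draw]
FD 6: (-26.758,-22.856) -> (-32.321,-25.103) [heading=202, draw]
RT 91: heading 202 -> 111
LT 45: heading 111 -> 156
Final: pos=(-32.321,-25.103), heading=156, 3 segment(s) drawn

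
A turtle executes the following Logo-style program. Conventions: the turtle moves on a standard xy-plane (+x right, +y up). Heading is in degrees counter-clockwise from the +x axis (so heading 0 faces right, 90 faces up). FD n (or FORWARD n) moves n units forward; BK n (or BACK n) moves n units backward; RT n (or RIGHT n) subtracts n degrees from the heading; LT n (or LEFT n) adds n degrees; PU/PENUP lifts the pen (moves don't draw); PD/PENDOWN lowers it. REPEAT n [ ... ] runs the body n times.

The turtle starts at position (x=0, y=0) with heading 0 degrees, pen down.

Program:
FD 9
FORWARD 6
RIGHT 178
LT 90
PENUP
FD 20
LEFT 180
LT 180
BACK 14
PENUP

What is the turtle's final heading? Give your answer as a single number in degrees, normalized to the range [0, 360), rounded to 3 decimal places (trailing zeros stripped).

Answer: 272

Derivation:
Executing turtle program step by step:
Start: pos=(0,0), heading=0, pen down
FD 9: (0,0) -> (9,0) [heading=0, draw]
FD 6: (9,0) -> (15,0) [heading=0, draw]
RT 178: heading 0 -> 182
LT 90: heading 182 -> 272
PU: pen up
FD 20: (15,0) -> (15.698,-19.988) [heading=272, move]
LT 180: heading 272 -> 92
LT 180: heading 92 -> 272
BK 14: (15.698,-19.988) -> (15.209,-5.996) [heading=272, move]
PU: pen up
Final: pos=(15.209,-5.996), heading=272, 2 segment(s) drawn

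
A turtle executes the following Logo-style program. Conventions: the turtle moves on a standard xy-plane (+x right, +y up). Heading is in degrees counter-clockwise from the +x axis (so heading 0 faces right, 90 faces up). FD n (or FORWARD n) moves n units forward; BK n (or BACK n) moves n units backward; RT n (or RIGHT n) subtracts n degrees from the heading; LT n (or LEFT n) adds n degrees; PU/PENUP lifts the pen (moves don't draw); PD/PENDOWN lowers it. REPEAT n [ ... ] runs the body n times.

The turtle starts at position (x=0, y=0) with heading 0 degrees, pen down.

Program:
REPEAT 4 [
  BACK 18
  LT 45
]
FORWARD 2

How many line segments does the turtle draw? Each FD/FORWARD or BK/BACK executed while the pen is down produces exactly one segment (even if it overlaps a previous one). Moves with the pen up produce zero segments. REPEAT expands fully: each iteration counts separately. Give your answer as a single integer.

Executing turtle program step by step:
Start: pos=(0,0), heading=0, pen down
REPEAT 4 [
  -- iteration 1/4 --
  BK 18: (0,0) -> (-18,0) [heading=0, draw]
  LT 45: heading 0 -> 45
  -- iteration 2/4 --
  BK 18: (-18,0) -> (-30.728,-12.728) [heading=45, draw]
  LT 45: heading 45 -> 90
  -- iteration 3/4 --
  BK 18: (-30.728,-12.728) -> (-30.728,-30.728) [heading=90, draw]
  LT 45: heading 90 -> 135
  -- iteration 4/4 --
  BK 18: (-30.728,-30.728) -> (-18,-43.456) [heading=135, draw]
  LT 45: heading 135 -> 180
]
FD 2: (-18,-43.456) -> (-20,-43.456) [heading=180, draw]
Final: pos=(-20,-43.456), heading=180, 5 segment(s) drawn
Segments drawn: 5

Answer: 5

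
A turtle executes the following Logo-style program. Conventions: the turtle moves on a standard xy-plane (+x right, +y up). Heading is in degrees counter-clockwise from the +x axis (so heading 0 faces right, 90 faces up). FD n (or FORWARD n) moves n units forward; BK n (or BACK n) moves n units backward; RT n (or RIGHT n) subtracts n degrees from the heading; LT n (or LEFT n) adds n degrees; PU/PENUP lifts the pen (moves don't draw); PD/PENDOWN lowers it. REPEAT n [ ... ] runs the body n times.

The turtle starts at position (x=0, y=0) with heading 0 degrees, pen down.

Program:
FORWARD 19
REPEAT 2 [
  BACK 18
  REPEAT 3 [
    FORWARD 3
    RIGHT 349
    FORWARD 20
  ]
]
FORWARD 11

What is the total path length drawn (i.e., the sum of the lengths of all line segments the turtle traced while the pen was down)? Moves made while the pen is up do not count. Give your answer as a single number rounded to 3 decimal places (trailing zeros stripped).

Answer: 204

Derivation:
Executing turtle program step by step:
Start: pos=(0,0), heading=0, pen down
FD 19: (0,0) -> (19,0) [heading=0, draw]
REPEAT 2 [
  -- iteration 1/2 --
  BK 18: (19,0) -> (1,0) [heading=0, draw]
  REPEAT 3 [
    -- iteration 1/3 --
    FD 3: (1,0) -> (4,0) [heading=0, draw]
    RT 349: heading 0 -> 11
    FD 20: (4,0) -> (23.633,3.816) [heading=11, draw]
    -- iteration 2/3 --
    FD 3: (23.633,3.816) -> (26.577,4.389) [heading=11, draw]
    RT 349: heading 11 -> 22
    FD 20: (26.577,4.389) -> (45.121,11.881) [heading=22, draw]
    -- iteration 3/3 --
    FD 3: (45.121,11.881) -> (47.903,13.005) [heading=22, draw]
    RT 349: heading 22 -> 33
    FD 20: (47.903,13.005) -> (64.676,23.897) [heading=33, draw]
  ]
  -- iteration 2/2 --
  BK 18: (64.676,23.897) -> (49.58,14.094) [heading=33, draw]
  REPEAT 3 [
    -- iteration 1/3 --
    FD 3: (49.58,14.094) -> (52.096,15.728) [heading=33, draw]
    RT 349: heading 33 -> 44
    FD 20: (52.096,15.728) -> (66.483,29.621) [heading=44, draw]
    -- iteration 2/3 --
    FD 3: (66.483,29.621) -> (68.641,31.705) [heading=44, draw]
    RT 349: heading 44 -> 55
    FD 20: (68.641,31.705) -> (80.112,48.088) [heading=55, draw]
    -- iteration 3/3 --
    FD 3: (80.112,48.088) -> (81.833,50.545) [heading=55, draw]
    RT 349: heading 55 -> 66
    FD 20: (81.833,50.545) -> (89.968,68.816) [heading=66, draw]
  ]
]
FD 11: (89.968,68.816) -> (94.442,78.865) [heading=66, draw]
Final: pos=(94.442,78.865), heading=66, 16 segment(s) drawn

Segment lengths:
  seg 1: (0,0) -> (19,0), length = 19
  seg 2: (19,0) -> (1,0), length = 18
  seg 3: (1,0) -> (4,0), length = 3
  seg 4: (4,0) -> (23.633,3.816), length = 20
  seg 5: (23.633,3.816) -> (26.577,4.389), length = 3
  seg 6: (26.577,4.389) -> (45.121,11.881), length = 20
  seg 7: (45.121,11.881) -> (47.903,13.005), length = 3
  seg 8: (47.903,13.005) -> (64.676,23.897), length = 20
  seg 9: (64.676,23.897) -> (49.58,14.094), length = 18
  seg 10: (49.58,14.094) -> (52.096,15.728), length = 3
  seg 11: (52.096,15.728) -> (66.483,29.621), length = 20
  seg 12: (66.483,29.621) -> (68.641,31.705), length = 3
  seg 13: (68.641,31.705) -> (80.112,48.088), length = 20
  seg 14: (80.112,48.088) -> (81.833,50.545), length = 3
  seg 15: (81.833,50.545) -> (89.968,68.816), length = 20
  seg 16: (89.968,68.816) -> (94.442,78.865), length = 11
Total = 204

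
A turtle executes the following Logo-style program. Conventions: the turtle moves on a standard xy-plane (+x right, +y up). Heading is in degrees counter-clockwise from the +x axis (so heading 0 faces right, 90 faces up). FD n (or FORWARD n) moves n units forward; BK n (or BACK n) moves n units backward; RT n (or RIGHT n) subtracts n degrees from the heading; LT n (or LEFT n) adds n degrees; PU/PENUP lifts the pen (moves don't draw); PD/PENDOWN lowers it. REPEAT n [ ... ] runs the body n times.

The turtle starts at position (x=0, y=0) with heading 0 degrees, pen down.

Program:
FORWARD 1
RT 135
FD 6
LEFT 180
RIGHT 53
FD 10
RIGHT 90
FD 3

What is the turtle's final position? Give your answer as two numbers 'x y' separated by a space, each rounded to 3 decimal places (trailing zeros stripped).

Answer: 6.243 -8.605

Derivation:
Executing turtle program step by step:
Start: pos=(0,0), heading=0, pen down
FD 1: (0,0) -> (1,0) [heading=0, draw]
RT 135: heading 0 -> 225
FD 6: (1,0) -> (-3.243,-4.243) [heading=225, draw]
LT 180: heading 225 -> 45
RT 53: heading 45 -> 352
FD 10: (-3.243,-4.243) -> (6.66,-5.634) [heading=352, draw]
RT 90: heading 352 -> 262
FD 3: (6.66,-5.634) -> (6.243,-8.605) [heading=262, draw]
Final: pos=(6.243,-8.605), heading=262, 4 segment(s) drawn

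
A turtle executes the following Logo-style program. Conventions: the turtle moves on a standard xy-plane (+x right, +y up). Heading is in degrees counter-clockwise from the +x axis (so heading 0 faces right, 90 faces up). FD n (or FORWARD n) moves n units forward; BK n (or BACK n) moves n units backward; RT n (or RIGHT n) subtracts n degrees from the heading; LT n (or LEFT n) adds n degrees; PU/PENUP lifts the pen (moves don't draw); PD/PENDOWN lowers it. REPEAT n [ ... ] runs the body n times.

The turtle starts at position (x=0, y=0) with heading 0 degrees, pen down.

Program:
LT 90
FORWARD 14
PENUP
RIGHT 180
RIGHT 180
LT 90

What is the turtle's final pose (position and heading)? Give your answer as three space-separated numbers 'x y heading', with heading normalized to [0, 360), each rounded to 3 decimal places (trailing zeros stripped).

Executing turtle program step by step:
Start: pos=(0,0), heading=0, pen down
LT 90: heading 0 -> 90
FD 14: (0,0) -> (0,14) [heading=90, draw]
PU: pen up
RT 180: heading 90 -> 270
RT 180: heading 270 -> 90
LT 90: heading 90 -> 180
Final: pos=(0,14), heading=180, 1 segment(s) drawn

Answer: 0 14 180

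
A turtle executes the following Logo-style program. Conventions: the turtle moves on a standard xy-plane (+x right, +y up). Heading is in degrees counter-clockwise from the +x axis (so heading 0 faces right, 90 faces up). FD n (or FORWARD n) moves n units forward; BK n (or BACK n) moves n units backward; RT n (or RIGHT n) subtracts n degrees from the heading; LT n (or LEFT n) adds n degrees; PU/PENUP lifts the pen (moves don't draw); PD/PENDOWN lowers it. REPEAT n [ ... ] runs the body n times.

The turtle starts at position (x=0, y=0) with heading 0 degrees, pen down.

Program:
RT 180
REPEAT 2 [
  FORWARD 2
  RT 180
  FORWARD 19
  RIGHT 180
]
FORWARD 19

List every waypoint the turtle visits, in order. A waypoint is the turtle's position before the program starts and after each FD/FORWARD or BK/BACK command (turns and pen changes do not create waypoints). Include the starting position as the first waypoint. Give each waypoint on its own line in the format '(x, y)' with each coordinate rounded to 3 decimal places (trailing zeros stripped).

Executing turtle program step by step:
Start: pos=(0,0), heading=0, pen down
RT 180: heading 0 -> 180
REPEAT 2 [
  -- iteration 1/2 --
  FD 2: (0,0) -> (-2,0) [heading=180, draw]
  RT 180: heading 180 -> 0
  FD 19: (-2,0) -> (17,0) [heading=0, draw]
  RT 180: heading 0 -> 180
  -- iteration 2/2 --
  FD 2: (17,0) -> (15,0) [heading=180, draw]
  RT 180: heading 180 -> 0
  FD 19: (15,0) -> (34,0) [heading=0, draw]
  RT 180: heading 0 -> 180
]
FD 19: (34,0) -> (15,0) [heading=180, draw]
Final: pos=(15,0), heading=180, 5 segment(s) drawn
Waypoints (6 total):
(0, 0)
(-2, 0)
(17, 0)
(15, 0)
(34, 0)
(15, 0)

Answer: (0, 0)
(-2, 0)
(17, 0)
(15, 0)
(34, 0)
(15, 0)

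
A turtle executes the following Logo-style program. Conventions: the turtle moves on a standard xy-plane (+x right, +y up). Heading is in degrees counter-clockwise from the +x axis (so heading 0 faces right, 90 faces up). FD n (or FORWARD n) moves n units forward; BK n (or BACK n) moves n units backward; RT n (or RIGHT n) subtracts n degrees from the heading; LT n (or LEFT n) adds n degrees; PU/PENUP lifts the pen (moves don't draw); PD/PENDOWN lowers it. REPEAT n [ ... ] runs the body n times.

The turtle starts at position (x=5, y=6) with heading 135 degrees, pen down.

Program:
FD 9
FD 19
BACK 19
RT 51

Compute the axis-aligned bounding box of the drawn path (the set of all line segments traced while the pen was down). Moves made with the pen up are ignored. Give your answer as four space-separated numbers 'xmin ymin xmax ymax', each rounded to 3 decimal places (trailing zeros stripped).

Executing turtle program step by step:
Start: pos=(5,6), heading=135, pen down
FD 9: (5,6) -> (-1.364,12.364) [heading=135, draw]
FD 19: (-1.364,12.364) -> (-14.799,25.799) [heading=135, draw]
BK 19: (-14.799,25.799) -> (-1.364,12.364) [heading=135, draw]
RT 51: heading 135 -> 84
Final: pos=(-1.364,12.364), heading=84, 3 segment(s) drawn

Segment endpoints: x in {-14.799, -1.364, 5}, y in {6, 12.364, 12.364, 25.799}
xmin=-14.799, ymin=6, xmax=5, ymax=25.799

Answer: -14.799 6 5 25.799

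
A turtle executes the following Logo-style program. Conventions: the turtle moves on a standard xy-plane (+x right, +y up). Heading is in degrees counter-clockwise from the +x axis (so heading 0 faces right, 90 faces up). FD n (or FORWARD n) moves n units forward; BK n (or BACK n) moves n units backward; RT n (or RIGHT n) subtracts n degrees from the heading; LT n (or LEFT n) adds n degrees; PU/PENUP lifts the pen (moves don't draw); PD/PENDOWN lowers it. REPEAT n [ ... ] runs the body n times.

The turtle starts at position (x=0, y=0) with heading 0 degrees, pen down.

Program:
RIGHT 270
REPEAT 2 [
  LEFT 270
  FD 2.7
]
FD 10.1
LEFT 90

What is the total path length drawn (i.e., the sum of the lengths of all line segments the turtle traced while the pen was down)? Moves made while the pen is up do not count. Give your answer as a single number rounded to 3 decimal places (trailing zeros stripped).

Executing turtle program step by step:
Start: pos=(0,0), heading=0, pen down
RT 270: heading 0 -> 90
REPEAT 2 [
  -- iteration 1/2 --
  LT 270: heading 90 -> 0
  FD 2.7: (0,0) -> (2.7,0) [heading=0, draw]
  -- iteration 2/2 --
  LT 270: heading 0 -> 270
  FD 2.7: (2.7,0) -> (2.7,-2.7) [heading=270, draw]
]
FD 10.1: (2.7,-2.7) -> (2.7,-12.8) [heading=270, draw]
LT 90: heading 270 -> 0
Final: pos=(2.7,-12.8), heading=0, 3 segment(s) drawn

Segment lengths:
  seg 1: (0,0) -> (2.7,0), length = 2.7
  seg 2: (2.7,0) -> (2.7,-2.7), length = 2.7
  seg 3: (2.7,-2.7) -> (2.7,-12.8), length = 10.1
Total = 15.5

Answer: 15.5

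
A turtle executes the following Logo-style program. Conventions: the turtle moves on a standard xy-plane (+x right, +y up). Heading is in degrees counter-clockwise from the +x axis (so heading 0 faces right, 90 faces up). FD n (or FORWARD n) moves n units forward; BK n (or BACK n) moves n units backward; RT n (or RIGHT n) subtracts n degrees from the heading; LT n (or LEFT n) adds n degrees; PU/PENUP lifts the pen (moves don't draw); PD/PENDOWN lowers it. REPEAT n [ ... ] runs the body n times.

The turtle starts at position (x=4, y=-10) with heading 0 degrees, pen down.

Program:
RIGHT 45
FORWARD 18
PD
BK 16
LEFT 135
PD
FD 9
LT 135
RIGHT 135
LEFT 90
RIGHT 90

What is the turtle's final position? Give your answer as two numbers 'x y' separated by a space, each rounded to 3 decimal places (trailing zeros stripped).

Executing turtle program step by step:
Start: pos=(4,-10), heading=0, pen down
RT 45: heading 0 -> 315
FD 18: (4,-10) -> (16.728,-22.728) [heading=315, draw]
PD: pen down
BK 16: (16.728,-22.728) -> (5.414,-11.414) [heading=315, draw]
LT 135: heading 315 -> 90
PD: pen down
FD 9: (5.414,-11.414) -> (5.414,-2.414) [heading=90, draw]
LT 135: heading 90 -> 225
RT 135: heading 225 -> 90
LT 90: heading 90 -> 180
RT 90: heading 180 -> 90
Final: pos=(5.414,-2.414), heading=90, 3 segment(s) drawn

Answer: 5.414 -2.414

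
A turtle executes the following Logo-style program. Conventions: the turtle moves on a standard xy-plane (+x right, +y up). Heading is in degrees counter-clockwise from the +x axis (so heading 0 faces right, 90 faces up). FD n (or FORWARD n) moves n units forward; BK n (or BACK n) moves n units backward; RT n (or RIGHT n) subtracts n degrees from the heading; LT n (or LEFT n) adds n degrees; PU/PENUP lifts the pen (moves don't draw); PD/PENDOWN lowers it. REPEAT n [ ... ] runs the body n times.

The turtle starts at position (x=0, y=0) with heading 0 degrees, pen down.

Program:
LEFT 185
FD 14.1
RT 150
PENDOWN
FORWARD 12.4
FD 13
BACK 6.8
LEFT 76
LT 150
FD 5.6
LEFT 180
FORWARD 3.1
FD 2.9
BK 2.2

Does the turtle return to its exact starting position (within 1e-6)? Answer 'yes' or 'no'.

Answer: no

Derivation:
Executing turtle program step by step:
Start: pos=(0,0), heading=0, pen down
LT 185: heading 0 -> 185
FD 14.1: (0,0) -> (-14.046,-1.229) [heading=185, draw]
RT 150: heading 185 -> 35
PD: pen down
FD 12.4: (-14.046,-1.229) -> (-3.889,5.883) [heading=35, draw]
FD 13: (-3.889,5.883) -> (6.76,13.34) [heading=35, draw]
BK 6.8: (6.76,13.34) -> (1.19,9.44) [heading=35, draw]
LT 76: heading 35 -> 111
LT 150: heading 111 -> 261
FD 5.6: (1.19,9.44) -> (0.314,3.909) [heading=261, draw]
LT 180: heading 261 -> 81
FD 3.1: (0.314,3.909) -> (0.799,6.97) [heading=81, draw]
FD 2.9: (0.799,6.97) -> (1.252,9.835) [heading=81, draw]
BK 2.2: (1.252,9.835) -> (0.908,7.662) [heading=81, draw]
Final: pos=(0.908,7.662), heading=81, 8 segment(s) drawn

Start position: (0, 0)
Final position: (0.908, 7.662)
Distance = 7.715; >= 1e-6 -> NOT closed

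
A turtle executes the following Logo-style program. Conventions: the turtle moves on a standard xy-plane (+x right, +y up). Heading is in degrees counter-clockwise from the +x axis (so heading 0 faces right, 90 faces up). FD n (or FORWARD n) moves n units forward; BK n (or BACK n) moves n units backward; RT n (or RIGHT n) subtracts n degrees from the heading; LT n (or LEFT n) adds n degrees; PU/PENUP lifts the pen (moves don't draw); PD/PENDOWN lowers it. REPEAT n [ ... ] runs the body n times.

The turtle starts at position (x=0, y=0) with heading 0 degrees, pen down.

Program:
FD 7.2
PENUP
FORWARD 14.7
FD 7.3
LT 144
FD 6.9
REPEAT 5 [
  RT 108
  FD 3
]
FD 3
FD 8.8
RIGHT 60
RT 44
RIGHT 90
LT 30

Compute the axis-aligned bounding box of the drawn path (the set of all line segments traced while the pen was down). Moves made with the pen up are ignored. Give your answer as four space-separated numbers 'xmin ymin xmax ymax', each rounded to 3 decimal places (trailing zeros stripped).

Executing turtle program step by step:
Start: pos=(0,0), heading=0, pen down
FD 7.2: (0,0) -> (7.2,0) [heading=0, draw]
PU: pen up
FD 14.7: (7.2,0) -> (21.9,0) [heading=0, move]
FD 7.3: (21.9,0) -> (29.2,0) [heading=0, move]
LT 144: heading 0 -> 144
FD 6.9: (29.2,0) -> (23.618,4.056) [heading=144, move]
REPEAT 5 [
  -- iteration 1/5 --
  RT 108: heading 144 -> 36
  FD 3: (23.618,4.056) -> (26.045,5.819) [heading=36, move]
  -- iteration 2/5 --
  RT 108: heading 36 -> 288
  FD 3: (26.045,5.819) -> (26.972,2.966) [heading=288, move]
  -- iteration 3/5 --
  RT 108: heading 288 -> 180
  FD 3: (26.972,2.966) -> (23.972,2.966) [heading=180, move]
  -- iteration 4/5 --
  RT 108: heading 180 -> 72
  FD 3: (23.972,2.966) -> (24.899,5.819) [heading=72, move]
  -- iteration 5/5 --
  RT 108: heading 72 -> 324
  FD 3: (24.899,5.819) -> (27.326,4.056) [heading=324, move]
]
FD 3: (27.326,4.056) -> (29.753,2.292) [heading=324, move]
FD 8.8: (29.753,2.292) -> (36.872,-2.88) [heading=324, move]
RT 60: heading 324 -> 264
RT 44: heading 264 -> 220
RT 90: heading 220 -> 130
LT 30: heading 130 -> 160
Final: pos=(36.872,-2.88), heading=160, 1 segment(s) drawn

Segment endpoints: x in {0, 7.2}, y in {0}
xmin=0, ymin=0, xmax=7.2, ymax=0

Answer: 0 0 7.2 0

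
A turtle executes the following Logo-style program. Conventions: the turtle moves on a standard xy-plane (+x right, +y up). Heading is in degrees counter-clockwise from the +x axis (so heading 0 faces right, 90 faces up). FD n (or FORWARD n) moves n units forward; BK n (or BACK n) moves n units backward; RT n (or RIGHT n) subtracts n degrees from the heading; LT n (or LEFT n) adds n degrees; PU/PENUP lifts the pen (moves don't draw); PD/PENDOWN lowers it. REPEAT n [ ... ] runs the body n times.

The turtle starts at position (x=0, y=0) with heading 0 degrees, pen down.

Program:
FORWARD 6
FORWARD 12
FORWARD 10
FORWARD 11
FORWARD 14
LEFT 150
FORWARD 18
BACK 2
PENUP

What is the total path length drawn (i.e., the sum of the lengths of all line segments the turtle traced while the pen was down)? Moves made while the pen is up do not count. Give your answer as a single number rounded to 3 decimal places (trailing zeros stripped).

Executing turtle program step by step:
Start: pos=(0,0), heading=0, pen down
FD 6: (0,0) -> (6,0) [heading=0, draw]
FD 12: (6,0) -> (18,0) [heading=0, draw]
FD 10: (18,0) -> (28,0) [heading=0, draw]
FD 11: (28,0) -> (39,0) [heading=0, draw]
FD 14: (39,0) -> (53,0) [heading=0, draw]
LT 150: heading 0 -> 150
FD 18: (53,0) -> (37.412,9) [heading=150, draw]
BK 2: (37.412,9) -> (39.144,8) [heading=150, draw]
PU: pen up
Final: pos=(39.144,8), heading=150, 7 segment(s) drawn

Segment lengths:
  seg 1: (0,0) -> (6,0), length = 6
  seg 2: (6,0) -> (18,0), length = 12
  seg 3: (18,0) -> (28,0), length = 10
  seg 4: (28,0) -> (39,0), length = 11
  seg 5: (39,0) -> (53,0), length = 14
  seg 6: (53,0) -> (37.412,9), length = 18
  seg 7: (37.412,9) -> (39.144,8), length = 2
Total = 73

Answer: 73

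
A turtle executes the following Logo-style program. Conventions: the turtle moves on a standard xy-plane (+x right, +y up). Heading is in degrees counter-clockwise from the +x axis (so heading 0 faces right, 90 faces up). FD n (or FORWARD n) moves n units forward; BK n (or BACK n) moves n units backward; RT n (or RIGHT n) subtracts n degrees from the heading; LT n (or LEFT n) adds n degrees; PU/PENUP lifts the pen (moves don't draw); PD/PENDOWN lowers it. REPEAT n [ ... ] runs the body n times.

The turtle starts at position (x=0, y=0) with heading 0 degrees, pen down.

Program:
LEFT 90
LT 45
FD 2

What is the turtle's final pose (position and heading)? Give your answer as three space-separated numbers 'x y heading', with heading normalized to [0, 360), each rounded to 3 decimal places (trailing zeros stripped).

Answer: -1.414 1.414 135

Derivation:
Executing turtle program step by step:
Start: pos=(0,0), heading=0, pen down
LT 90: heading 0 -> 90
LT 45: heading 90 -> 135
FD 2: (0,0) -> (-1.414,1.414) [heading=135, draw]
Final: pos=(-1.414,1.414), heading=135, 1 segment(s) drawn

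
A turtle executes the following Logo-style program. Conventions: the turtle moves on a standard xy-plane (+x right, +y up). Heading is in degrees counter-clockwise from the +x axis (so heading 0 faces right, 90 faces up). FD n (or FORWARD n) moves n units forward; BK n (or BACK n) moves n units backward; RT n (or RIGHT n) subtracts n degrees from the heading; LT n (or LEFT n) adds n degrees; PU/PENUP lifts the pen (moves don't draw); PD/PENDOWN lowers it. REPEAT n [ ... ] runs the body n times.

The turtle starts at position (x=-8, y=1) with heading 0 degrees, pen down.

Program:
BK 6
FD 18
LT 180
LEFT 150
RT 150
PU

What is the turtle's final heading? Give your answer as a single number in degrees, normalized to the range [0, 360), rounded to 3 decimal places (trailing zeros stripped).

Executing turtle program step by step:
Start: pos=(-8,1), heading=0, pen down
BK 6: (-8,1) -> (-14,1) [heading=0, draw]
FD 18: (-14,1) -> (4,1) [heading=0, draw]
LT 180: heading 0 -> 180
LT 150: heading 180 -> 330
RT 150: heading 330 -> 180
PU: pen up
Final: pos=(4,1), heading=180, 2 segment(s) drawn

Answer: 180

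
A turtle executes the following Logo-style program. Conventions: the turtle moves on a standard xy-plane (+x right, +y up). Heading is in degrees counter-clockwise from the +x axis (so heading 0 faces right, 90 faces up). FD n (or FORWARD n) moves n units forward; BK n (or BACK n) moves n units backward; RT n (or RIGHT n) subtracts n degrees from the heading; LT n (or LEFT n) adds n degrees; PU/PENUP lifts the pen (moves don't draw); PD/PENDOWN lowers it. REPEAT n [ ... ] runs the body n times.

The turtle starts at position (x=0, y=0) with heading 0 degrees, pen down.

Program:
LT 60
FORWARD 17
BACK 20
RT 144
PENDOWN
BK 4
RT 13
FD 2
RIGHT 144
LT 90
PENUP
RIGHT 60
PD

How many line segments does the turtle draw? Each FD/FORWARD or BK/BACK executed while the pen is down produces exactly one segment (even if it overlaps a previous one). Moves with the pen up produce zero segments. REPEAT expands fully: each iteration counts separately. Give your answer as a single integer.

Executing turtle program step by step:
Start: pos=(0,0), heading=0, pen down
LT 60: heading 0 -> 60
FD 17: (0,0) -> (8.5,14.722) [heading=60, draw]
BK 20: (8.5,14.722) -> (-1.5,-2.598) [heading=60, draw]
RT 144: heading 60 -> 276
PD: pen down
BK 4: (-1.5,-2.598) -> (-1.918,1.38) [heading=276, draw]
RT 13: heading 276 -> 263
FD 2: (-1.918,1.38) -> (-2.162,-0.605) [heading=263, draw]
RT 144: heading 263 -> 119
LT 90: heading 119 -> 209
PU: pen up
RT 60: heading 209 -> 149
PD: pen down
Final: pos=(-2.162,-0.605), heading=149, 4 segment(s) drawn
Segments drawn: 4

Answer: 4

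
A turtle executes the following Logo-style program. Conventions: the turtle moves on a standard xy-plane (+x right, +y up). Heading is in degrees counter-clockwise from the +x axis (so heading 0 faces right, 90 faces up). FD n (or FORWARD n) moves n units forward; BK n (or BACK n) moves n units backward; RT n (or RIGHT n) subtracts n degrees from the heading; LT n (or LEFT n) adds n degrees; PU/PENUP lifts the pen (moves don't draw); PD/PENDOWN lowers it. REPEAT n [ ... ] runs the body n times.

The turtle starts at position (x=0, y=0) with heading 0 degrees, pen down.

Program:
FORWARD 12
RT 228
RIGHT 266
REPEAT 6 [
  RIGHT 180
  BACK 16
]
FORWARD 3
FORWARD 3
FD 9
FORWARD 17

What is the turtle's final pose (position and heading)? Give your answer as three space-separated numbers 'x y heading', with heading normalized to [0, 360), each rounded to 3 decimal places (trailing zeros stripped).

Answer: -10.229 -23.019 226

Derivation:
Executing turtle program step by step:
Start: pos=(0,0), heading=0, pen down
FD 12: (0,0) -> (12,0) [heading=0, draw]
RT 228: heading 0 -> 132
RT 266: heading 132 -> 226
REPEAT 6 [
  -- iteration 1/6 --
  RT 180: heading 226 -> 46
  BK 16: (12,0) -> (0.885,-11.509) [heading=46, draw]
  -- iteration 2/6 --
  RT 180: heading 46 -> 226
  BK 16: (0.885,-11.509) -> (12,0) [heading=226, draw]
  -- iteration 3/6 --
  RT 180: heading 226 -> 46
  BK 16: (12,0) -> (0.885,-11.509) [heading=46, draw]
  -- iteration 4/6 --
  RT 180: heading 46 -> 226
  BK 16: (0.885,-11.509) -> (12,0) [heading=226, draw]
  -- iteration 5/6 --
  RT 180: heading 226 -> 46
  BK 16: (12,0) -> (0.885,-11.509) [heading=46, draw]
  -- iteration 6/6 --
  RT 180: heading 46 -> 226
  BK 16: (0.885,-11.509) -> (12,0) [heading=226, draw]
]
FD 3: (12,0) -> (9.916,-2.158) [heading=226, draw]
FD 3: (9.916,-2.158) -> (7.832,-4.316) [heading=226, draw]
FD 9: (7.832,-4.316) -> (1.58,-10.79) [heading=226, draw]
FD 17: (1.58,-10.79) -> (-10.229,-23.019) [heading=226, draw]
Final: pos=(-10.229,-23.019), heading=226, 11 segment(s) drawn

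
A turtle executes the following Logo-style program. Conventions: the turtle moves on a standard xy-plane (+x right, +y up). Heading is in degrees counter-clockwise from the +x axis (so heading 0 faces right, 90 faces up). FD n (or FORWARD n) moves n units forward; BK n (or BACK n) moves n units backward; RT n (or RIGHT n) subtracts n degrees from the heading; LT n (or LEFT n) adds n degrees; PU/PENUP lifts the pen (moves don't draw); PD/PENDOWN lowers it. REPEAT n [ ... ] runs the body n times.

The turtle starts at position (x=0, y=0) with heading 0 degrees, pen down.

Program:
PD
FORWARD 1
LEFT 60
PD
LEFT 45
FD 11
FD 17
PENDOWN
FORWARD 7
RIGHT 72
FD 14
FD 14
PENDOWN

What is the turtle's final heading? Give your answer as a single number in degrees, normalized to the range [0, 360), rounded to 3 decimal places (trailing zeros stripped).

Executing turtle program step by step:
Start: pos=(0,0), heading=0, pen down
PD: pen down
FD 1: (0,0) -> (1,0) [heading=0, draw]
LT 60: heading 0 -> 60
PD: pen down
LT 45: heading 60 -> 105
FD 11: (1,0) -> (-1.847,10.625) [heading=105, draw]
FD 17: (-1.847,10.625) -> (-6.247,27.046) [heading=105, draw]
PD: pen down
FD 7: (-6.247,27.046) -> (-8.059,33.807) [heading=105, draw]
RT 72: heading 105 -> 33
FD 14: (-8.059,33.807) -> (3.683,41.432) [heading=33, draw]
FD 14: (3.683,41.432) -> (15.424,49.057) [heading=33, draw]
PD: pen down
Final: pos=(15.424,49.057), heading=33, 6 segment(s) drawn

Answer: 33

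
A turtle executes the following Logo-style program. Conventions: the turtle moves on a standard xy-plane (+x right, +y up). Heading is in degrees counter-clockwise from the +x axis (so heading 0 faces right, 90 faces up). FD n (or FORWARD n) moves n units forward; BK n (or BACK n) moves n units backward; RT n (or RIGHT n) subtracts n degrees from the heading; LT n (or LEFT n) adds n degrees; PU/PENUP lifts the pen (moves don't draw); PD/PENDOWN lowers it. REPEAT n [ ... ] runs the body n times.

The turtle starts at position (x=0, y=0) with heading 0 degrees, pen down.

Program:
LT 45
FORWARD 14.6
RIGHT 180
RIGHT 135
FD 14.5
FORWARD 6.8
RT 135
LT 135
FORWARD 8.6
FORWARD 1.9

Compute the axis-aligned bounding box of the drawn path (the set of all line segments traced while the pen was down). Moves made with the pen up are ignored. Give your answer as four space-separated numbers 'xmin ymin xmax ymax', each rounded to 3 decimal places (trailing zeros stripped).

Executing turtle program step by step:
Start: pos=(0,0), heading=0, pen down
LT 45: heading 0 -> 45
FD 14.6: (0,0) -> (10.324,10.324) [heading=45, draw]
RT 180: heading 45 -> 225
RT 135: heading 225 -> 90
FD 14.5: (10.324,10.324) -> (10.324,24.824) [heading=90, draw]
FD 6.8: (10.324,24.824) -> (10.324,31.624) [heading=90, draw]
RT 135: heading 90 -> 315
LT 135: heading 315 -> 90
FD 8.6: (10.324,31.624) -> (10.324,40.224) [heading=90, draw]
FD 1.9: (10.324,40.224) -> (10.324,42.124) [heading=90, draw]
Final: pos=(10.324,42.124), heading=90, 5 segment(s) drawn

Segment endpoints: x in {0, 10.324, 10.324, 10.324, 10.324}, y in {0, 10.324, 24.824, 31.624, 40.224, 42.124}
xmin=0, ymin=0, xmax=10.324, ymax=42.124

Answer: 0 0 10.324 42.124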